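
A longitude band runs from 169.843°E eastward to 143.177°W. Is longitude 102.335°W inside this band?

Band width going east from +169.843° to -143.177°: ((-143.177 − 169.843) mod 360) = 46.980°.
Offset of -102.335° east of the west edge: ((-102.335 − 169.843) mod 360) = 87.822°.
87.822° > 46.980° ⇒ outside.

No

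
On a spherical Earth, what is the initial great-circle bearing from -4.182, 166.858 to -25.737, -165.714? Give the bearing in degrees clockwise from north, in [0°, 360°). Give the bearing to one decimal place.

Δλ = -165.714 − 166.858 = -332.572°; wrapped into (−180°, 180°]: 27.428°.
θ = atan2( sin Δλ · cos φ₂ , cos φ₁ · sin φ₂ − sin φ₁ · cos φ₂ · cos Δλ )
  = atan2(0.41494, -0.37478) = 132.089° → normalised to [0°, 360°): 132.089°.

132.1°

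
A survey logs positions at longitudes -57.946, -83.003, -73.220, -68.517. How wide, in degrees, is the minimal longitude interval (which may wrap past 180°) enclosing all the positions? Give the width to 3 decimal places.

25.057°

Sort the longitudes: -83.003°, -73.220°, -68.517°, -57.946°.
Eastward gaps between consecutive values (wrapping around): 9.783°, 4.703°, 10.571°, 334.943°.
Largest gap = 334.943° ⇒ minimal covering band is its complement: 360° − 334.943° = 25.057°.
Band runs from -83.003° eastward to -57.946°.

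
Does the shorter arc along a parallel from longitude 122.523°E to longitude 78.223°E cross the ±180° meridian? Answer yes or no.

Signed shortest Δλ = ((78.223 − 122.523 + 180) mod 360) − 180 = -44.3°.
Going west by 44.3° from +122.523° reaches +78.223° without touching 180°.

No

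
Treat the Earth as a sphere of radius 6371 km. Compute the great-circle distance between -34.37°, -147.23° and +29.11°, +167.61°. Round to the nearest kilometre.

8504 km

Δλ = 167.61 − -147.23 = 314.84°; wrapped into (−180°, 180°]: -45.16°.
Δφ = 29.11 − -34.37 = 63.48°.
a = sin²(Δφ/2) + cos φ₁ · cos φ₂ · sin²(Δλ/2) = 0.383068.
c = 2·atan2(√a, √(1−a)) = 1.33475 rad → d = 6371·c ≈ 8503.67 km.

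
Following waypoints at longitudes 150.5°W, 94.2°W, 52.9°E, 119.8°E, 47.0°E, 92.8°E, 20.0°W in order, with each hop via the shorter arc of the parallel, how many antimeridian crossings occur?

0

Leg 1: -150.5° → -94.2°, shortest Δλ = 56.3° (east) — does not cross 180°.
Leg 2: -94.2° → +52.9°, shortest Δλ = 147.1° (east) — does not cross 180°.
Leg 3: +52.9° → +119.8°, shortest Δλ = 66.9° (east) — does not cross 180°.
Leg 4: +119.8° → +47.0°, shortest Δλ = -72.8° (west) — does not cross 180°.
Leg 5: +47.0° → +92.8°, shortest Δλ = 45.8° (east) — does not cross 180°.
Leg 6: +92.8° → -20.0°, shortest Δλ = -112.8° (west) — does not cross 180°.
Total crossings: 0.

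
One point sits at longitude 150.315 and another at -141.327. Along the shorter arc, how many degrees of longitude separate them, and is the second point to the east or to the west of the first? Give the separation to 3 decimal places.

Raw difference: -141.327 − 150.315 = -291.642°.
Normalise into (−180°, 180°]: -291.642° + 360° = 68.358°.
Positive ⇒ the second point lies to the east; separation 68.358°.

68.358° east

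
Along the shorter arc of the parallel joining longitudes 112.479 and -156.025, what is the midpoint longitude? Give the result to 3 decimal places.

Signed shortest Δλ from +112.479° to -156.025° is +91.496°.
Midpoint longitude = +112.479° + (+91.496°)/2 = +112.479° + 45.748° = +158.227°.
(The naïve average (+112.479 + -156.025)/2 = -21.773° is on the wrong side of the globe.)

+158.227°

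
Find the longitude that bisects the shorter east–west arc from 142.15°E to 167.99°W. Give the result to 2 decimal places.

Signed shortest Δλ from +142.15° to -167.99° is +49.86°.
Midpoint longitude = +142.15° + (+49.86°)/2 = +142.15° + 24.93° = +167.08°.
(The naïve average (+142.15 + -167.99)/2 = -12.92° is on the wrong side of the globe.)

167.08°E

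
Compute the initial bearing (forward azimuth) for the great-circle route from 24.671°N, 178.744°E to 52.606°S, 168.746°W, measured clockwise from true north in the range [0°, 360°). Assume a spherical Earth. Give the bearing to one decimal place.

172.3°

Δλ = -168.746 − 178.744 = -347.490°; wrapped into (−180°, 180°]: 12.510°.
θ = atan2( sin Δλ · cos φ₂ , cos φ₁ · sin φ₂ − sin φ₁ · cos φ₂ · cos Δλ )
  = atan2(0.13155, -0.96943) = 172.272° → normalised to [0°, 360°): 172.272°.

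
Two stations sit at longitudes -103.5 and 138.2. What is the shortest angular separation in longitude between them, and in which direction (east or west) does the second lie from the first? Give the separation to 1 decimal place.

118.3° west

Raw difference: 138.2 − -103.5 = 241.7°.
Normalise into (−180°, 180°]: 241.7° − 360° = -118.3°.
Negative ⇒ the second point lies to the west; separation 118.3°.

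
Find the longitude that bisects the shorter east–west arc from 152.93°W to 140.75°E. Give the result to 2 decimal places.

173.91°E

Signed shortest Δλ from -152.93° to +140.75° is -66.32°.
Midpoint longitude = -152.93° + (-66.32°)/2 = -152.93° − 33.16° = -186.09°.
Normalise into (−180°, 180°]: +173.91°.
(The naïve average (-152.93 + +140.75)/2 = -6.09° is on the wrong side of the globe.)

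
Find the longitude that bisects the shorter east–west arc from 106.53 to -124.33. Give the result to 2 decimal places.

Signed shortest Δλ from +106.53° to -124.33° is +129.14°.
Midpoint longitude = +106.53° + (+129.14°)/2 = +106.53° + 64.57° = +171.10°.
(The naïve average (+106.53 + -124.33)/2 = -8.9° is on the wrong side of the globe.)

+171.10°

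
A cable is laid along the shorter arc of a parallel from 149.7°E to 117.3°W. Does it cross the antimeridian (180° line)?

Naïve |-117.3 − 149.7| = 267.0° > 180°, so the shorter arc goes the other way round — across 180°.
Signed shortest Δλ = ((-117.3 − 149.7 + 180) mod 360) − 180 = 93.0°.
Going east by 93.0° from +149.7° passes through 180° before reaching -117.3°.

Yes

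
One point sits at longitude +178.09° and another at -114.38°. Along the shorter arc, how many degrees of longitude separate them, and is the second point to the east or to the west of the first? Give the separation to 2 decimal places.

67.53° east

Raw difference: -114.38 − 178.09 = -292.47°.
Normalise into (−180°, 180°]: -292.47° + 360° = 67.53°.
Positive ⇒ the second point lies to the east; separation 67.53°.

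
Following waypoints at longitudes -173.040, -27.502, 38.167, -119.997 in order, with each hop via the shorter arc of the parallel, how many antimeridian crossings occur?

Leg 1: -173.040° → -27.502°, shortest Δλ = 145.538° (east) — does not cross 180°.
Leg 2: -27.502° → +38.167°, shortest Δλ = 65.669° (east) — does not cross 180°.
Leg 3: +38.167° → -119.997°, shortest Δλ = -158.164° (west) — does not cross 180°.
Total crossings: 0.

0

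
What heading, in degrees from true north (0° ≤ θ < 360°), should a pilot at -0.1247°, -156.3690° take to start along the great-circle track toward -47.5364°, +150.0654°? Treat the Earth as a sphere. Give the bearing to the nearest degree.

Δλ = 150.0654 − -156.3690 = 306.4344°; wrapped into (−180°, 180°]: -53.5656°.
θ = atan2( sin Δλ · cos φ₂ , cos φ₁ · sin φ₂ − sin φ₁ · cos φ₂ · cos Δλ )
  = atan2(-0.54316, -0.73683) = -143.604° → normalised to [0°, 360°): 216.396°.

216°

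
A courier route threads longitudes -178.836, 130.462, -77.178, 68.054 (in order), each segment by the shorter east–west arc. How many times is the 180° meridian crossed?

Leg 1: -178.836° → +130.462°, shortest Δλ = -50.702° (west) — crosses 180°.
Leg 2: +130.462° → -77.178°, shortest Δλ = 152.36° (east) — crosses 180°.
Leg 3: -77.178° → +68.054°, shortest Δλ = 145.232° (east) — does not cross 180°.
Total crossings: 2.

2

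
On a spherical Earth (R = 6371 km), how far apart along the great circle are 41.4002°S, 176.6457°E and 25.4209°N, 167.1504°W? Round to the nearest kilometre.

7616 km

Δλ = -167.1504 − 176.6457 = -343.7961°; wrapped into (−180°, 180°]: 16.2039°.
Δφ = 25.4209 − -41.4002 = 66.8211°.
a = sin²(Δφ/2) + cos φ₁ · cos φ₂ · sin²(Δλ/2) = 0.316655.
c = 2·atan2(√a, √(1−a)) = 1.19535 rad → d = 6371·c ≈ 7615.56 km.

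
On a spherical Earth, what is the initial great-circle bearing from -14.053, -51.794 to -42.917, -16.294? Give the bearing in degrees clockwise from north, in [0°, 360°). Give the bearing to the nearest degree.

140°

Δλ = -16.294 − -51.794 = 35.500°.
θ = atan2( sin Δλ · cos φ₂ , cos φ₁ · sin φ₂ − sin φ₁ · cos φ₂ · cos Δλ )
  = atan2(0.42527, -0.51579) = 140.494° → normalised to [0°, 360°): 140.494°.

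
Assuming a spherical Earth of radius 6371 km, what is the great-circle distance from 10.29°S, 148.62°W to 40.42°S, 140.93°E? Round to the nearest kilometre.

7617 km

Δλ = 140.93 − -148.62 = 289.55°; wrapped into (−180°, 180°]: -70.45°.
Δφ = -40.42 − -10.29 = -30.13°.
a = sin²(Δφ/2) + cos φ₁ · cos φ₂ · sin²(Δλ/2) = 0.316759.
c = 2·atan2(√a, √(1−a)) = 1.19557 rad → d = 6371·c ≈ 7616.99 km.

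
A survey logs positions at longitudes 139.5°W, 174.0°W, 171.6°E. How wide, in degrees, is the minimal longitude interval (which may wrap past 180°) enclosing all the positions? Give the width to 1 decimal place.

48.9°

Sort the longitudes: -174.0°, -139.5°, +171.6°.
Eastward gaps between consecutive values (wrapping around): 34.5°, 311.1°, 14.4°.
Largest gap = 311.1° ⇒ minimal covering band is its complement: 360° − 311.1° = 48.9°.
Band runs from +171.6° eastward to -139.5°, crossing the antimeridian.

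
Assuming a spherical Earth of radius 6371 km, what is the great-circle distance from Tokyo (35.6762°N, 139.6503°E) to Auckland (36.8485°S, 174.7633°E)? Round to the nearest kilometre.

Δλ = 174.7633 − 139.6503 = 35.1130°.
Δφ = -36.8485 − 35.6762 = -72.5247°.
a = sin²(Δφ/2) + cos φ₁ · cos φ₂ · sin²(Δλ/2) = 0.409000.
c = 2·atan2(√a, √(1−a)) = 1.38778 rad → d = 6371·c ≈ 8841.53 km.

8842 km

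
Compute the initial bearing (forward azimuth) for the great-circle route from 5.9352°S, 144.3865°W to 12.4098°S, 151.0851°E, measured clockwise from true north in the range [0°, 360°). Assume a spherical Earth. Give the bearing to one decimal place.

Δλ = 151.0851 − -144.3865 = 295.4716°; wrapped into (−180°, 180°]: -64.5284°.
θ = atan2( sin Δλ · cos φ₂ , cos φ₁ · sin φ₂ − sin φ₁ · cos φ₂ · cos Δλ )
  = atan2(-0.88171, -0.17032) = -100.933° → normalised to [0°, 360°): 259.067°.

259.1°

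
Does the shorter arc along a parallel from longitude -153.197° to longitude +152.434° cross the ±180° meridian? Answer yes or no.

Naïve |152.434 − -153.197| = 305.631° > 180°, so the shorter arc goes the other way round — across 180°.
Signed shortest Δλ = ((152.434 − -153.197 + 180) mod 360) − 180 = -54.369°.
Going west by 54.369° from -153.197° passes through 180° before reaching +152.434°.

Yes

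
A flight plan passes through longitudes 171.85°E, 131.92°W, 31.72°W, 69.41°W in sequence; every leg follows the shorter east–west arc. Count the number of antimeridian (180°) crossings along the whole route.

1

Leg 1: +171.85° → -131.92°, shortest Δλ = 56.23° (east) — crosses 180°.
Leg 2: -131.92° → -31.72°, shortest Δλ = 100.2° (east) — does not cross 180°.
Leg 3: -31.72° → -69.41°, shortest Δλ = -37.69° (west) — does not cross 180°.
Total crossings: 1.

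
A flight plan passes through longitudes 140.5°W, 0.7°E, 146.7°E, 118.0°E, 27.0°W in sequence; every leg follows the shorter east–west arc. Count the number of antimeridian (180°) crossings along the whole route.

0

Leg 1: -140.5° → +0.7°, shortest Δλ = 141.2° (east) — does not cross 180°.
Leg 2: +0.7° → +146.7°, shortest Δλ = 146.0° (east) — does not cross 180°.
Leg 3: +146.7° → +118.0°, shortest Δλ = -28.7° (west) — does not cross 180°.
Leg 4: +118.0° → -27.0°, shortest Δλ = -145.0° (west) — does not cross 180°.
Total crossings: 0.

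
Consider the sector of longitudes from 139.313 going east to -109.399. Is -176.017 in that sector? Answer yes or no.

Band width going east from +139.313° to -109.399°: ((-109.399 − 139.313) mod 360) = 111.288°.
Offset of -176.017° east of the west edge: ((-176.017 − 139.313) mod 360) = 44.670°.
44.670° ≤ 111.288° ⇒ inside.

Yes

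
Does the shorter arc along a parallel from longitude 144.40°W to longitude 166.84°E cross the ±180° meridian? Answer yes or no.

Naïve |166.84 − -144.40| = 311.24° > 180°, so the shorter arc goes the other way round — across 180°.
Signed shortest Δλ = ((166.84 − -144.40 + 180) mod 360) − 180 = -48.76°.
Going west by 48.76° from -144.40° passes through 180° before reaching +166.84°.

Yes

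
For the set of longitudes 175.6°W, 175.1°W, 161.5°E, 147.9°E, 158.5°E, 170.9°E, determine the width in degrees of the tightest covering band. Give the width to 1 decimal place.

37.0°

Sort the longitudes: -175.6°, -175.1°, +147.9°, +158.5°, +161.5°, +170.9°.
Eastward gaps between consecutive values (wrapping around): 0.5°, 323.0°, 10.6°, 3.0°, 9.4°, 13.5°.
Largest gap = 323.0° ⇒ minimal covering band is its complement: 360° − 323.0° = 37.0°.
Band runs from +147.9° eastward to -175.1°, crossing the antimeridian.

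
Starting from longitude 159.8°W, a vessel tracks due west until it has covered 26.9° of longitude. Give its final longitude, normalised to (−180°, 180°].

Start at -159.8°; shift −26.9° → -186.7°.
-186.7° lies outside (−180°, 180°]; add 360° → +173.3°.

173.3°E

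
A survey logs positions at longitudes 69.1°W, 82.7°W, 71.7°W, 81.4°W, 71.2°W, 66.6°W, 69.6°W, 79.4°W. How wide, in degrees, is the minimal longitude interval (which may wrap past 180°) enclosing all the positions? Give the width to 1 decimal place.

Sort the longitudes: -82.7°, -81.4°, -79.4°, -71.7°, -71.2°, -69.6°, -69.1°, -66.6°.
Eastward gaps between consecutive values (wrapping around): 1.3°, 2.0°, 7.7°, 0.5°, 1.6°, 0.5°, 2.5°, 343.9°.
Largest gap = 343.9° ⇒ minimal covering band is its complement: 360° − 343.9° = 16.1°.
Band runs from -82.7° eastward to -66.6°.

16.1°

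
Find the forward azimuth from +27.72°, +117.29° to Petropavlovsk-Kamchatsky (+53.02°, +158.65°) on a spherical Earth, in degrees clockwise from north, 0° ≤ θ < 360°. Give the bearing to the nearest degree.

Δλ = 158.65 − 117.29 = 41.36°.
θ = atan2( sin Δλ · cos φ₂ , cos φ₁ · sin φ₂ − sin φ₁ · cos φ₂ · cos Δλ )
  = atan2(0.39749, 0.49715) = 38.644° → normalised to [0°, 360°): 38.644°.

39°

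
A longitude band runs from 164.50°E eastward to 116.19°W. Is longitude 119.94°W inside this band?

Yes

Band width going east from +164.50° to -116.19°: ((-116.19 − 164.50) mod 360) = 79.31°.
Offset of -119.94° east of the west edge: ((-119.94 − 164.50) mod 360) = 75.56°.
75.56° ≤ 79.31° ⇒ inside.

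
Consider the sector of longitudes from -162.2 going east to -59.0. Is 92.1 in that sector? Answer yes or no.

Band width going east from -162.2° to -59.0°: ((-59.0 − -162.2) mod 360) = 103.2°.
Offset of +92.1° east of the west edge: ((92.1 − -162.2) mod 360) = 254.3°.
254.3° > 103.2° ⇒ outside.

No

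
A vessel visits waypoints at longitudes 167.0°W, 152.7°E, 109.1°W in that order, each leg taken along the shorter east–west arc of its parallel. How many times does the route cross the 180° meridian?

2

Leg 1: -167.0° → +152.7°, shortest Δλ = -40.3° (west) — crosses 180°.
Leg 2: +152.7° → -109.1°, shortest Δλ = 98.2° (east) — crosses 180°.
Total crossings: 2.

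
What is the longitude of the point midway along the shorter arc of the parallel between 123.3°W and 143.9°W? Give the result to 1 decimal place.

Signed shortest Δλ from -123.3° to -143.9° is -20.6°.
Midpoint longitude = -123.3° + (-20.6°)/2 = -123.3° − 10.3° = -133.6°.

133.6°W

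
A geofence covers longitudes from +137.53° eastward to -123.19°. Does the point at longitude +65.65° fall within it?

No

Band width going east from +137.53° to -123.19°: ((-123.19 − 137.53) mod 360) = 99.28°.
Offset of +65.65° east of the west edge: ((65.65 − 137.53) mod 360) = 288.12°.
288.12° > 99.28° ⇒ outside.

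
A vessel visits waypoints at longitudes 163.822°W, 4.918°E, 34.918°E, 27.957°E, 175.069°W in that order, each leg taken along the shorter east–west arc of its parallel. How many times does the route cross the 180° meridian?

Leg 1: -163.822° → +4.918°, shortest Δλ = 168.74° (east) — does not cross 180°.
Leg 2: +4.918° → +34.918°, shortest Δλ = 30.0° (east) — does not cross 180°.
Leg 3: +34.918° → +27.957°, shortest Δλ = -6.961° (west) — does not cross 180°.
Leg 4: +27.957° → -175.069°, shortest Δλ = 156.974° (east) — crosses 180°.
Total crossings: 1.

1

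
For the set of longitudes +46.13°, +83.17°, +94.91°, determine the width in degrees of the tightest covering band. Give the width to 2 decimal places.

Sort the longitudes: +46.13°, +83.17°, +94.91°.
Eastward gaps between consecutive values (wrapping around): 37.04°, 11.74°, 311.22°.
Largest gap = 311.22° ⇒ minimal covering band is its complement: 360° − 311.22° = 48.78°.
Band runs from +46.13° eastward to +94.91°.

48.78°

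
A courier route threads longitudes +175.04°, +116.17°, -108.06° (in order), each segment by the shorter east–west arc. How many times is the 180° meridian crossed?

1

Leg 1: +175.04° → +116.17°, shortest Δλ = -58.87° (west) — does not cross 180°.
Leg 2: +116.17° → -108.06°, shortest Δλ = 135.77° (east) — crosses 180°.
Total crossings: 1.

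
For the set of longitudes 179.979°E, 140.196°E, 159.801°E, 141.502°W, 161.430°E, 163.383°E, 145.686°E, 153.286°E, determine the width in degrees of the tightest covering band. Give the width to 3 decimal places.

Sort the longitudes: -141.502°, +140.196°, +145.686°, +153.286°, +159.801°, +161.430°, +163.383°, +179.979°.
Eastward gaps between consecutive values (wrapping around): 281.698°, 5.490°, 7.600°, 6.515°, 1.629°, 1.953°, 16.596°, 38.519°.
Largest gap = 281.698° ⇒ minimal covering band is its complement: 360° − 281.698° = 78.302°.
Band runs from +140.196° eastward to -141.502°, crossing the antimeridian.

78.302°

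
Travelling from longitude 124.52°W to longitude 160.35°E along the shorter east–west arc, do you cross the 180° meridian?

Naïve |160.35 − -124.52| = 284.87° > 180°, so the shorter arc goes the other way round — across 180°.
Signed shortest Δλ = ((160.35 − -124.52 + 180) mod 360) − 180 = -75.13°.
Going west by 75.13° from -124.52° passes through 180° before reaching +160.35°.

Yes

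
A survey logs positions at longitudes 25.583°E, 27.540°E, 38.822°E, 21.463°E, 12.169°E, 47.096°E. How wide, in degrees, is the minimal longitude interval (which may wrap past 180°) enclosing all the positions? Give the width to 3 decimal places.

34.927°

Sort the longitudes: +12.169°, +21.463°, +25.583°, +27.540°, +38.822°, +47.096°.
Eastward gaps between consecutive values (wrapping around): 9.294°, 4.120°, 1.957°, 11.282°, 8.274°, 325.073°.
Largest gap = 325.073° ⇒ minimal covering band is its complement: 360° − 325.073° = 34.927°.
Band runs from +12.169° eastward to +47.096°.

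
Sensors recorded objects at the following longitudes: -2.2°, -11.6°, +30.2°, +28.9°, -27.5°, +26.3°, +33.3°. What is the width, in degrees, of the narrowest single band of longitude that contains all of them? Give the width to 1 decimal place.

Sort the longitudes: -27.5°, -11.6°, -2.2°, +26.3°, +28.9°, +30.2°, +33.3°.
Eastward gaps between consecutive values (wrapping around): 15.9°, 9.4°, 28.5°, 2.6°, 1.3°, 3.1°, 299.2°.
Largest gap = 299.2° ⇒ minimal covering band is its complement: 360° − 299.2° = 60.8°.
Band runs from -27.5° eastward to +33.3°.

60.8°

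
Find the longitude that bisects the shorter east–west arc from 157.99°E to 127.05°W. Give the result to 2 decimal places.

164.53°W

Signed shortest Δλ from +157.99° to -127.05° is +74.96°.
Midpoint longitude = +157.99° + (+74.96°)/2 = +157.99° + 37.48° = +195.47°.
Normalise into (−180°, 180°]: -164.53°.
(The naïve average (+157.99 + -127.05)/2 = 15.47° is on the wrong side of the globe.)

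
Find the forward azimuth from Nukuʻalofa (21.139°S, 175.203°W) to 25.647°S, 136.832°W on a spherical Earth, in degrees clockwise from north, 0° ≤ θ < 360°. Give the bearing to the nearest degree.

Δλ = -136.832 − -175.203 = 38.371°.
θ = atan2( sin Δλ · cos φ₂ , cos φ₁ · sin φ₂ − sin φ₁ · cos φ₂ · cos Δλ )
  = atan2(0.55959, -0.14882) = 104.892° → normalised to [0°, 360°): 104.892°.

105°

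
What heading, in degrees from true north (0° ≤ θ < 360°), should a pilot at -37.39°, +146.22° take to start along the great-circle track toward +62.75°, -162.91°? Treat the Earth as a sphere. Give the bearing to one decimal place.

Δλ = -162.91 − 146.22 = -309.13°; wrapped into (−180°, 180°]: 50.87°.
θ = atan2( sin Δλ · cos φ₂ , cos φ₁ · sin φ₂ − sin φ₁ · cos φ₂ · cos Δλ )
  = atan2(0.35518, 0.88181) = 21.939° → normalised to [0°, 360°): 21.939°.

21.9°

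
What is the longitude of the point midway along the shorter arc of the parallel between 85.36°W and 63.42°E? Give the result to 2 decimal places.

10.97°W

Signed shortest Δλ from -85.36° to +63.42° is +148.78°.
Midpoint longitude = -85.36° + (+148.78°)/2 = -85.36° + 74.39° = -10.97°.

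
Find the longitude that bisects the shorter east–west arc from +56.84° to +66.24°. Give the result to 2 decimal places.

Signed shortest Δλ from +56.84° to +66.24° is +9.40°.
Midpoint longitude = +56.84° + (+9.40°)/2 = +56.84° + 4.70° = +61.54°.

+61.54°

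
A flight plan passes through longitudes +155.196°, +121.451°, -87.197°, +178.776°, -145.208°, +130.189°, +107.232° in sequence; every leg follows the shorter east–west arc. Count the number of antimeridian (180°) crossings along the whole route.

Leg 1: +155.196° → +121.451°, shortest Δλ = -33.745° (west) — does not cross 180°.
Leg 2: +121.451° → -87.197°, shortest Δλ = 151.352° (east) — crosses 180°.
Leg 3: -87.197° → +178.776°, shortest Δλ = -94.027° (west) — crosses 180°.
Leg 4: +178.776° → -145.208°, shortest Δλ = 36.016° (east) — crosses 180°.
Leg 5: -145.208° → +130.189°, shortest Δλ = -84.603° (west) — crosses 180°.
Leg 6: +130.189° → +107.232°, shortest Δλ = -22.957° (west) — does not cross 180°.
Total crossings: 4.

4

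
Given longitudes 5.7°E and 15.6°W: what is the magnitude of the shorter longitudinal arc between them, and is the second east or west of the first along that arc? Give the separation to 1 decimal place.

21.3° west

Raw difference: -15.6 − 5.7 = -21.3°.
Normalise into (−180°, 180°]: -21.3° stays -21.3°.
Negative ⇒ the second point lies to the west; separation 21.3°.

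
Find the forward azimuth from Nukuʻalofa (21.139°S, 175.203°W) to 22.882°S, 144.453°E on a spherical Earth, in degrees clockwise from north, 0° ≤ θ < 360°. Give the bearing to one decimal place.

259.6°

Δλ = 144.453 − -175.203 = 319.656°; wrapped into (−180°, 180°]: -40.344°.
θ = atan2( sin Δλ · cos φ₂ , cos φ₁ · sin φ₂ − sin φ₁ · cos φ₂ · cos Δλ )
  = atan2(-0.59643, -0.10944) = -100.397° → normalised to [0°, 360°): 259.603°.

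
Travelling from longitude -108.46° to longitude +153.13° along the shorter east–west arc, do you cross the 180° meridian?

Naïve |153.13 − -108.46| = 261.59° > 180°, so the shorter arc goes the other way round — across 180°.
Signed shortest Δλ = ((153.13 − -108.46 + 180) mod 360) − 180 = -98.41°.
Going west by 98.41° from -108.46° passes through 180° before reaching +153.13°.

Yes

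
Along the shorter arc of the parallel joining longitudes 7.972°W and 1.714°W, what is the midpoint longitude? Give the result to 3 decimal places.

4.843°W

Signed shortest Δλ from -7.972° to -1.714° is +6.258°.
Midpoint longitude = -7.972° + (+6.258°)/2 = -7.972° + 3.129° = -4.843°.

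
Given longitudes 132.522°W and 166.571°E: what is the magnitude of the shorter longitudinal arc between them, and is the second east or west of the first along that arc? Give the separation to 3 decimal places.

60.907° west

Raw difference: 166.571 − -132.522 = 299.093°.
Normalise into (−180°, 180°]: 299.093° − 360° = -60.907°.
Negative ⇒ the second point lies to the west; separation 60.907°.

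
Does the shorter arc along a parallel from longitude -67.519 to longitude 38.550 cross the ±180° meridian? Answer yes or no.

Signed shortest Δλ = ((38.550 − -67.519 + 180) mod 360) − 180 = 106.069°.
Going east by 106.069° from -67.519° reaches +38.550° without touching 180°.

No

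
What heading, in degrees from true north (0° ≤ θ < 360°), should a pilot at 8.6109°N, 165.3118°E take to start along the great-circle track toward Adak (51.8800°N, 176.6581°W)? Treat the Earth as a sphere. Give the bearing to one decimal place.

15.5°

Δλ = -176.6581 − 165.3118 = -341.9699°; wrapped into (−180°, 180°]: 18.0301°.
θ = atan2( sin Δλ · cos φ₂ , cos φ₁ · sin φ₂ − sin φ₁ · cos φ₂ · cos Δλ )
  = atan2(0.19107, 0.68996) = 15.479° → normalised to [0°, 360°): 15.479°.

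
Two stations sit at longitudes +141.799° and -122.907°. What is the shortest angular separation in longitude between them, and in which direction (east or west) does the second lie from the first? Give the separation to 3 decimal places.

Raw difference: -122.907 − 141.799 = -264.706°.
Normalise into (−180°, 180°]: -264.706° + 360° = 95.294°.
Positive ⇒ the second point lies to the east; separation 95.294°.

95.294° east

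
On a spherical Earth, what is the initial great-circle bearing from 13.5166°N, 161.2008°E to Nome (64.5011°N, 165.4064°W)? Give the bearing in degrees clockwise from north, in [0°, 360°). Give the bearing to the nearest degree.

17°

Δλ = -165.4064 − 161.2008 = -326.6072°; wrapped into (−180°, 180°]: 33.3928°.
θ = atan2( sin Δλ · cos φ₂ , cos φ₁ · sin φ₂ − sin φ₁ · cos φ₂ · cos Δλ )
  = atan2(0.23693, 0.79359) = 16.624° → normalised to [0°, 360°): 16.624°.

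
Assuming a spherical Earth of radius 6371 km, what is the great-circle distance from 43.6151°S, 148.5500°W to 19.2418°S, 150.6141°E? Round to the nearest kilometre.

Δλ = 150.6141 − -148.5500 = 299.1641°; wrapped into (−180°, 180°]: -60.8359°.
Δφ = -19.2418 − -43.6151 = 24.3733°.
a = sin²(Δφ/2) + cos φ₁ · cos φ₂ · sin²(Δλ/2) = 0.219784.
c = 2·atan2(√a, √(1−a)) = 0.97589 rad → d = 6371·c ≈ 6217.40 km.

6217 km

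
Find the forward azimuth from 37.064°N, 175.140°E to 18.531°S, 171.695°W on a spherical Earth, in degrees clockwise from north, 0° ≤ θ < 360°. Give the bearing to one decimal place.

165.1°

Δλ = -171.695 − 175.140 = -346.835°; wrapped into (−180°, 180°]: 13.165°.
θ = atan2( sin Δλ · cos φ₂ , cos φ₁ · sin φ₂ − sin φ₁ · cos φ₂ · cos Δλ )
  = atan2(0.21595, -0.81005) = 165.073° → normalised to [0°, 360°): 165.073°.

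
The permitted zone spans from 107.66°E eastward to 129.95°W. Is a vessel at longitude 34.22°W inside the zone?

No

Band width going east from +107.66° to -129.95°: ((-129.95 − 107.66) mod 360) = 122.39°.
Offset of -34.22° east of the west edge: ((-34.22 − 107.66) mod 360) = 218.12°.
218.12° > 122.39° ⇒ outside.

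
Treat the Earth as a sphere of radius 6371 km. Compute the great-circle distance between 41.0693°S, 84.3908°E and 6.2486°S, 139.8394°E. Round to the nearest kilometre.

Δλ = 139.8394 − 84.3908 = 55.4486°.
Δφ = -6.2486 − -41.0693 = 34.8207°.
a = sin²(Δφ/2) + cos φ₁ · cos φ₂ · sin²(Δλ/2) = 0.251727.
c = 2·atan2(√a, √(1−a)) = 1.05118 rad → d = 6371·c ≈ 6697.08 km.

6697 km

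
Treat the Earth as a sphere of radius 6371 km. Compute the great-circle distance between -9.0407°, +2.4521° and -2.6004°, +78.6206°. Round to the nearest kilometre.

8444 km

Δλ = 78.6206 − 2.4521 = 76.1685°.
Δφ = -2.6004 − -9.0407 = 6.4403°.
a = sin²(Δφ/2) + cos φ₁ · cos φ₂ · sin²(Δλ/2) = 0.378508.
c = 2·atan2(√a, √(1−a)) = 1.32536 rad → d = 6371·c ≈ 8443.84 km.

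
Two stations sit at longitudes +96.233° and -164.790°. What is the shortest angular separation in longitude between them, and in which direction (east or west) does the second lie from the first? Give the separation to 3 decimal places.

98.977° east

Raw difference: -164.790 − 96.233 = -261.023°.
Normalise into (−180°, 180°]: -261.023° + 360° = 98.977°.
Positive ⇒ the second point lies to the east; separation 98.977°.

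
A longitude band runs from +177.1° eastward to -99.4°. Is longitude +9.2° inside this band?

No

Band width going east from +177.1° to -99.4°: ((-99.4 − 177.1) mod 360) = 83.5°.
Offset of +9.2° east of the west edge: ((9.2 − 177.1) mod 360) = 192.1°.
192.1° > 83.5° ⇒ outside.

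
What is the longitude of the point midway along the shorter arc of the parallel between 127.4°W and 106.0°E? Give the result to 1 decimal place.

169.3°E

Signed shortest Δλ from -127.4° to +106.0° is -126.6°.
Midpoint longitude = -127.4° + (-126.6°)/2 = -127.4° − 63.3° = -190.7°.
Normalise into (−180°, 180°]: +169.3°.
(The naïve average (-127.4 + +106.0)/2 = -10.7° is on the wrong side of the globe.)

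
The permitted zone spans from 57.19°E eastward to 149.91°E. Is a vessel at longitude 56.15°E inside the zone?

No

Band width going east from +57.19° to +149.91°: ((149.91 − 57.19) mod 360) = 92.72°.
Offset of +56.15° east of the west edge: ((56.15 − 57.19) mod 360) = 358.96°.
358.96° > 92.72° ⇒ outside.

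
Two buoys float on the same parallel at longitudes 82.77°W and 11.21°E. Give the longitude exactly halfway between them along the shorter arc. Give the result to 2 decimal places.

Signed shortest Δλ from -82.77° to +11.21° is +93.98°.
Midpoint longitude = -82.77° + (+93.98°)/2 = -82.77° + 46.99° = -35.78°.

35.78°W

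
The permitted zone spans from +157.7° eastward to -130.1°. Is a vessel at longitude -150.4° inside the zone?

Band width going east from +157.7° to -130.1°: ((-130.1 − 157.7) mod 360) = 72.2°.
Offset of -150.4° east of the west edge: ((-150.4 − 157.7) mod 360) = 51.9°.
51.9° ≤ 72.2° ⇒ inside.

Yes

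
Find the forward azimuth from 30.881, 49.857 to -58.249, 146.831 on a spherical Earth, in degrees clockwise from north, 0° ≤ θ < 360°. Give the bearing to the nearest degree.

Δλ = 146.831 − 49.857 = 96.974°.
θ = atan2( sin Δλ · cos φ₂ , cos φ₁ · sin φ₂ − sin φ₁ · cos φ₂ · cos Δλ )
  = atan2(0.52234, -0.69700) = 143.152° → normalised to [0°, 360°): 143.152°.

143°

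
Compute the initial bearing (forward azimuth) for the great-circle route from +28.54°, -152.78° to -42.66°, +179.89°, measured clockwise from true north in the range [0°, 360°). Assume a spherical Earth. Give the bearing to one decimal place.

200.4°

Δλ = 179.89 − -152.78 = 332.67°; wrapped into (−180°, 180°]: -27.33°.
θ = atan2( sin Δλ · cos φ₂ , cos φ₁ · sin φ₂ − sin φ₁ · cos φ₂ · cos Δλ )
  = atan2(-0.33763, -0.90743) = -159.591° → normalised to [0°, 360°): 200.409°.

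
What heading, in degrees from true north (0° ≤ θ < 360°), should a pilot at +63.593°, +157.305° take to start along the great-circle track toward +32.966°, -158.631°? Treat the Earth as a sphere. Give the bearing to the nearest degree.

Δλ = -158.631 − 157.305 = -315.936°; wrapped into (−180°, 180°]: 44.064°.
θ = atan2( sin Δλ · cos φ₂ , cos φ₁ · sin φ₂ − sin φ₁ · cos φ₂ · cos Δλ )
  = atan2(0.58349, -0.29796) = 117.051° → normalised to [0°, 360°): 117.051°.

117°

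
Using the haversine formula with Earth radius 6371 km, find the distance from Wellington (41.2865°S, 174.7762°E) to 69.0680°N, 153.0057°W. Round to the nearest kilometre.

Δλ = -153.0057 − 174.7762 = -327.7819°; wrapped into (−180°, 180°]: 32.2181°.
Δφ = 69.0680 − -41.2865 = 110.3545°.
a = sin²(Δφ/2) + cos φ₁ · cos φ₂ · sin²(Δλ/2) = 0.694581.
c = 2·atan2(√a, √(1−a)) = 1.97052 rad → d = 6371·c ≈ 12554.17 km.

12554 km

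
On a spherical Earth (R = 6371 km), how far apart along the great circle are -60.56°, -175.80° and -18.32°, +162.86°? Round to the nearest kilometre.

4993 km

Δλ = 162.86 − -175.80 = 338.66°; wrapped into (−180°, 180°]: -21.34°.
Δφ = -18.32 − -60.56 = 42.24°.
a = sin²(Δφ/2) + cos φ₁ · cos φ₂ · sin²(Δλ/2) = 0.145828.
c = 2·atan2(√a, √(1−a)) = 0.78365 rad → d = 6371·c ≈ 4992.61 km.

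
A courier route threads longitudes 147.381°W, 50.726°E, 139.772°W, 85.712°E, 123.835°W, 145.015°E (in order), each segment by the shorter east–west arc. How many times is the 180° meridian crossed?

5

Leg 1: -147.381° → +50.726°, shortest Δλ = -161.893° (west) — crosses 180°.
Leg 2: +50.726° → -139.772°, shortest Δλ = 169.502° (east) — crosses 180°.
Leg 3: -139.772° → +85.712°, shortest Δλ = -134.516° (west) — crosses 180°.
Leg 4: +85.712° → -123.835°, shortest Δλ = 150.453° (east) — crosses 180°.
Leg 5: -123.835° → +145.015°, shortest Δλ = -91.15° (west) — crosses 180°.
Total crossings: 5.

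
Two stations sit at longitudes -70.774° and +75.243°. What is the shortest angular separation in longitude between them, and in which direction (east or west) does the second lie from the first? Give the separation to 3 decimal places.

Raw difference: 75.243 − -70.774 = 146.017°.
Normalise into (−180°, 180°]: 146.017° stays 146.017°.
Positive ⇒ the second point lies to the east; separation 146.017°.

146.017° east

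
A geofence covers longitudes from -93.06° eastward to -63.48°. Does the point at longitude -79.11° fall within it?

Band width going east from -93.06° to -63.48°: ((-63.48 − -93.06) mod 360) = 29.58°.
Offset of -79.11° east of the west edge: ((-79.11 − -93.06) mod 360) = 13.95°.
13.95° ≤ 29.58° ⇒ inside.

Yes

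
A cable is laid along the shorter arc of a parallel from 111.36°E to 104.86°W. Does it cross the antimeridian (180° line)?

Yes

Naïve |-104.86 − 111.36| = 216.22° > 180°, so the shorter arc goes the other way round — across 180°.
Signed shortest Δλ = ((-104.86 − 111.36 + 180) mod 360) − 180 = 143.78°.
Going east by 143.78° from +111.36° passes through 180° before reaching -104.86°.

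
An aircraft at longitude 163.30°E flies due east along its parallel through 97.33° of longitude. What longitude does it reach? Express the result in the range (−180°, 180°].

Start at +163.30°; shift +97.33° → +260.63°.
+260.63° lies outside (−180°, 180°]; subtract 360° → -99.37°.

99.37°W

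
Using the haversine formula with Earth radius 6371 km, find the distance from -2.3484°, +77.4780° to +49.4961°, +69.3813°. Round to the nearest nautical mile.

Δλ = 69.3813 − 77.4780 = -8.0967°.
Δφ = 49.4961 − -2.3484 = 51.8445°.
a = sin²(Δφ/2) + cos φ₁ · cos φ₂ · sin²(Δλ/2) = 0.194336.
c = 2·atan2(√a, √(1−a)) = 0.91306 rad → d = 6371·c ≈ 5817.09 km ≈ 3140.98 nmi.

3141 nmi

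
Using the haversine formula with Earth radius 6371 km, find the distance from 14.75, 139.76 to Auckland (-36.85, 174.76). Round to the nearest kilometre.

6809 km

Δλ = 174.76 − 139.76 = 35.00°.
Δφ = -36.85 − 14.75 = -51.60°.
a = sin²(Δφ/2) + cos φ₁ · cos φ₂ · sin²(Δλ/2) = 0.259400.
c = 2·atan2(√a, √(1−a)) = 1.06877 rad → d = 6371·c ≈ 6809.15 km.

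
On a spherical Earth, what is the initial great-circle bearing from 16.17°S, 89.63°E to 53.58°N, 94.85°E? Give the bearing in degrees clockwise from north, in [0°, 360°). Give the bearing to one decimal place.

3.3°

Δλ = 94.85 − 89.63 = 5.22°.
θ = atan2( sin Δλ · cos φ₂ , cos φ₁ · sin φ₂ − sin φ₁ · cos φ₂ · cos Δλ )
  = atan2(0.05401, 0.93751) = 3.297° → normalised to [0°, 360°): 3.297°.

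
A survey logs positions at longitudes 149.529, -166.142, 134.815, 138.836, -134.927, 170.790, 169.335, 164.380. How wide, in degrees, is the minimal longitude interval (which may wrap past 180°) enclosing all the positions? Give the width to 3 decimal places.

90.258°

Sort the longitudes: -166.142°, -134.927°, +134.815°, +138.836°, +149.529°, +164.380°, +169.335°, +170.790°.
Eastward gaps between consecutive values (wrapping around): 31.215°, 269.742°, 4.021°, 10.693°, 14.851°, 4.955°, 1.455°, 23.068°.
Largest gap = 269.742° ⇒ minimal covering band is its complement: 360° − 269.742° = 90.258°.
Band runs from +134.815° eastward to -134.927°, crossing the antimeridian.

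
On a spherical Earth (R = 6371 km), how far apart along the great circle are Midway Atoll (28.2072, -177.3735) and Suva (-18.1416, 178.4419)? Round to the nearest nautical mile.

2793 nmi

Δλ = 178.4419 − -177.3735 = 355.8154°; wrapped into (−180°, 180°]: -4.1846°.
Δφ = -18.1416 − 28.2072 = -46.3488°.
a = sin²(Δφ/2) + cos φ₁ · cos φ₂ · sin²(Δλ/2) = 0.155983.
c = 2·atan2(√a, √(1−a)) = 0.81202 rad → d = 6371·c ≈ 5173.38 km ≈ 2793.40 nmi.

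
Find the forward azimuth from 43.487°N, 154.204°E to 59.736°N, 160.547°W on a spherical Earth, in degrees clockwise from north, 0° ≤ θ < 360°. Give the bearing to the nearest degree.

43°

Δλ = -160.547 − 154.204 = -314.751°; wrapped into (−180°, 180°]: 45.249°.
θ = atan2( sin Δλ · cos φ₂ , cos φ₁ · sin φ₂ − sin φ₁ · cos φ₂ · cos Δλ )
  = atan2(0.35792, 0.38247) = 43.101° → normalised to [0°, 360°): 43.101°.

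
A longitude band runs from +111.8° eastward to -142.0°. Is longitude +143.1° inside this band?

Yes

Band width going east from +111.8° to -142.0°: ((-142.0 − 111.8) mod 360) = 106.2°.
Offset of +143.1° east of the west edge: ((143.1 − 111.8) mod 360) = 31.3°.
31.3° ≤ 106.2° ⇒ inside.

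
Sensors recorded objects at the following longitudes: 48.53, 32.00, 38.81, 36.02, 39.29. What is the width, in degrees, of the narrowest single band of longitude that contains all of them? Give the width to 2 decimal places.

16.53°

Sort the longitudes: +32.00°, +36.02°, +38.81°, +39.29°, +48.53°.
Eastward gaps between consecutive values (wrapping around): 4.02°, 2.79°, 0.48°, 9.24°, 343.47°.
Largest gap = 343.47° ⇒ minimal covering band is its complement: 360° − 343.47° = 16.53°.
Band runs from +32.00° eastward to +48.53°.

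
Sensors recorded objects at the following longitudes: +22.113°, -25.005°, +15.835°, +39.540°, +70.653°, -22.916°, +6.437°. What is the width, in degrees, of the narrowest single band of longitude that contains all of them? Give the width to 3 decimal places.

95.658°

Sort the longitudes: -25.005°, -22.916°, +6.437°, +15.835°, +22.113°, +39.540°, +70.653°.
Eastward gaps between consecutive values (wrapping around): 2.089°, 29.353°, 9.398°, 6.278°, 17.427°, 31.113°, 264.342°.
Largest gap = 264.342° ⇒ minimal covering band is its complement: 360° − 264.342° = 95.658°.
Band runs from -25.005° eastward to +70.653°.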